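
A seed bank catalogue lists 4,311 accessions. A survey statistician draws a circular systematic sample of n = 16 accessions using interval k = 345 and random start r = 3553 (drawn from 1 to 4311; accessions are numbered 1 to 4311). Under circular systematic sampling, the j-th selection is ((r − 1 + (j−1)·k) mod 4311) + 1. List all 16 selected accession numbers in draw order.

Selection 1: 3553
Selection 2: 3553 + 345 = 3898
Selection 3: 3898 + 345 = 4243
Selection 4: 4243 + 345 = 4588 → 4588 − 4311 = 277
Selection 5: 277 + 345 = 622
Selection 6: 622 + 345 = 967
Selection 7: 967 + 345 = 1312
Selection 8: 1312 + 345 = 1657
Selection 9: 1657 + 345 = 2002
Selection 10: 2002 + 345 = 2347
Selection 11: 2347 + 345 = 2692
Selection 12: 2692 + 345 = 3037
Selection 13: 3037 + 345 = 3382
Selection 14: 3382 + 345 = 3727
Selection 15: 3727 + 345 = 4072
Selection 16: 4072 + 345 = 4417 → 4417 − 4311 = 106

3553, 3898, 4243, 277, 622, 967, 1312, 1657, 2002, 2347, 2692, 3037, 3382, 3727, 4072, 106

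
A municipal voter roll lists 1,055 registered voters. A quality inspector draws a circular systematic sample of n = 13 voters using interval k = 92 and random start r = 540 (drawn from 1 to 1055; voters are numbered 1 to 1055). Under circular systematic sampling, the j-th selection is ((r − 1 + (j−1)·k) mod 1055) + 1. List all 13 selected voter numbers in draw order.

540, 632, 724, 816, 908, 1000, 37, 129, 221, 313, 405, 497, 589

Selection 1: 540
Selection 2: 540 + 92 = 632
Selection 3: 632 + 92 = 724
Selection 4: 724 + 92 = 816
Selection 5: 816 + 92 = 908
Selection 6: 908 + 92 = 1000
Selection 7: 1000 + 92 = 1092 → 1092 − 1055 = 37
Selection 8: 37 + 92 = 129
Selection 9: 129 + 92 = 221
Selection 10: 221 + 92 = 313
Selection 11: 313 + 92 = 405
Selection 12: 405 + 92 = 497
Selection 13: 497 + 92 = 589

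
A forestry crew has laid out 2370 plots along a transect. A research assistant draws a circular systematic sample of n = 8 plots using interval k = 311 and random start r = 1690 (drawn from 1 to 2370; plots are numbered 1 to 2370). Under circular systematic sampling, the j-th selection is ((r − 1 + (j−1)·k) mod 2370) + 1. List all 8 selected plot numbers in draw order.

Selection 1: 1690
Selection 2: 1690 + 311 = 2001
Selection 3: 2001 + 311 = 2312
Selection 4: 2312 + 311 = 2623 → 2623 − 2370 = 253
Selection 5: 253 + 311 = 564
Selection 6: 564 + 311 = 875
Selection 7: 875 + 311 = 1186
Selection 8: 1186 + 311 = 1497

1690, 2001, 2312, 253, 564, 875, 1186, 1497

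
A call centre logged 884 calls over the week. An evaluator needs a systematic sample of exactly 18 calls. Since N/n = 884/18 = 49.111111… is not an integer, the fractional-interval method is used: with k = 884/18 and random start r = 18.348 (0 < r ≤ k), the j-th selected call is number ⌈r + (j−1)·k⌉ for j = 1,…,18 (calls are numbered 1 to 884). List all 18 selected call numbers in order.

19, 68, 117, 166, 215, 264, 314, 363, 412, 461, 510, 559, 608, 657, 706, 756, 805, 854

j=1: r + 0k = 18.348 → ⌈·⌉ = 19
j=2: r + 1k = 67.459111… → ⌈·⌉ = 68
j=3: r + 2k = 116.570222… → ⌈·⌉ = 117
j=4: r + 3k = 165.681333… → ⌈·⌉ = 166
j=5: r + 4k = 214.792444… → ⌈·⌉ = 215
j=6: r + 5k = 263.903555… → ⌈·⌉ = 264
j=7: r + 6k = 313.014666… → ⌈·⌉ = 314
j=8: r + 7k = 362.125777… → ⌈·⌉ = 363
j=9: r + 8k = 411.236888… → ⌈·⌉ = 412
j=10: r + 9k = 460.348 → ⌈·⌉ = 461
j=11: r + 10k = 509.459111… → ⌈·⌉ = 510
j=12: r + 11k = 558.570222… → ⌈·⌉ = 559
j=13: r + 12k = 607.681333… → ⌈·⌉ = 608
j=14: r + 13k = 656.792444… → ⌈·⌉ = 657
j=15: r + 14k = 705.903555… → ⌈·⌉ = 706
j=16: r + 15k = 755.014666… → ⌈·⌉ = 756
j=17: r + 16k = 804.125777… → ⌈·⌉ = 805
j=18: r + 17k = 853.236888… → ⌈·⌉ = 854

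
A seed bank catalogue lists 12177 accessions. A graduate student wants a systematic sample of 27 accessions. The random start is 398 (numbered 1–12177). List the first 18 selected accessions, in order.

k = N/n = 12177/27 = 451
accession 1: 398
accession 2: 398 + 451 = 849
accession 3: 849 + 451 = 1300
accession 4: 1300 + 451 = 1751
accession 5: 1751 + 451 = 2202
accession 6: 2202 + 451 = 2653
accession 7: 2653 + 451 = 3104
accession 8: 3104 + 451 = 3555
accession 9: 3555 + 451 = 4006
accession 10: 4006 + 451 = 4457
accession 11: 4457 + 451 = 4908
accession 12: 4908 + 451 = 5359
accession 13: 5359 + 451 = 5810
accession 14: 5810 + 451 = 6261
accession 15: 6261 + 451 = 6712
accession 16: 6712 + 451 = 7163
accession 17: 7163 + 451 = 7614
accession 18: 7614 + 451 = 8065

398, 849, 1300, 1751, 2202, 2653, 3104, 3555, 4006, 4457, 4908, 5359, 5810, 6261, 6712, 7163, 7614, 8065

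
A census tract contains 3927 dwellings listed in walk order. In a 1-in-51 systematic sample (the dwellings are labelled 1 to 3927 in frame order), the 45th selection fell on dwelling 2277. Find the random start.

k = 51
r = 2277 − (45−1)×51 = 2277 − 2244 = 33

33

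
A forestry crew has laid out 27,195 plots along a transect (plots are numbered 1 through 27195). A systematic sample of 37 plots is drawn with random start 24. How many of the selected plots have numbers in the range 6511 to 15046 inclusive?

12

k = 27195/37 = 735
First selection ≥ 6511: 24 + ⌈(6511−24)/735⌉·735 = 24 + 9×735 = 6639
Last selection ≤ 15046: 24 + ⌊(15046−24)/735⌋·735 = 24 + 20×735 = 14724
Count = 20 − 9 + 1 = 12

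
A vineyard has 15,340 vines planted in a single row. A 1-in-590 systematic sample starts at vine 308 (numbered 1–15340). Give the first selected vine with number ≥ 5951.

k = 590
Steps past start: ⌈(5951 − 308)/590⌉ = ⌈5643/590⌉ = 10
Selected vine: 308 + 10×590 = 6208

6208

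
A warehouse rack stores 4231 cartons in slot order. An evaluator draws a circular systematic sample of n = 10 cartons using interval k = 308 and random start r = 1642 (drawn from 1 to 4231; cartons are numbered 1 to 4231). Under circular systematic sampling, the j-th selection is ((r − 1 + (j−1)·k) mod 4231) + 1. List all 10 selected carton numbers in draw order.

1642, 1950, 2258, 2566, 2874, 3182, 3490, 3798, 4106, 183

Selection 1: 1642
Selection 2: 1642 + 308 = 1950
Selection 3: 1950 + 308 = 2258
Selection 4: 2258 + 308 = 2566
Selection 5: 2566 + 308 = 2874
Selection 6: 2874 + 308 = 3182
Selection 7: 3182 + 308 = 3490
Selection 8: 3490 + 308 = 3798
Selection 9: 3798 + 308 = 4106
Selection 10: 4106 + 308 = 4414 → 4414 − 4231 = 183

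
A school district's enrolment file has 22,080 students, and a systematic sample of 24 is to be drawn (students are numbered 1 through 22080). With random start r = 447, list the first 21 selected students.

k = N/n = 22080/24 = 920
student 1: 447
student 2: 447 + 920 = 1367
student 3: 1367 + 920 = 2287
student 4: 2287 + 920 = 3207
student 5: 3207 + 920 = 4127
student 6: 4127 + 920 = 5047
student 7: 5047 + 920 = 5967
student 8: 5967 + 920 = 6887
student 9: 6887 + 920 = 7807
student 10: 7807 + 920 = 8727
student 11: 8727 + 920 = 9647
student 12: 9647 + 920 = 10567
student 13: 10567 + 920 = 11487
student 14: 11487 + 920 = 12407
student 15: 12407 + 920 = 13327
student 16: 13327 + 920 = 14247
student 17: 14247 + 920 = 15167
student 18: 15167 + 920 = 16087
student 19: 16087 + 920 = 17007
student 20: 17007 + 920 = 17927
student 21: 17927 + 920 = 18847

447, 1367, 2287, 3207, 4127, 5047, 5967, 6887, 7807, 8727, 9647, 10567, 11487, 12407, 13327, 14247, 15167, 16087, 17007, 17927, 18847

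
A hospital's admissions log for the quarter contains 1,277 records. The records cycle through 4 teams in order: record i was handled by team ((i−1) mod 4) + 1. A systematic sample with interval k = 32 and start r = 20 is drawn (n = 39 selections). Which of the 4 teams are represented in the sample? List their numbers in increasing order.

Consecutive selections differ by k = 32, so their team numbers differ by 32 mod 4 = 0.
gcd(32, 4) = 4, so the sample visits 4/4 = 1 distinct residues mod 4.
Start 20 is team 4; the teams hit are 4.

4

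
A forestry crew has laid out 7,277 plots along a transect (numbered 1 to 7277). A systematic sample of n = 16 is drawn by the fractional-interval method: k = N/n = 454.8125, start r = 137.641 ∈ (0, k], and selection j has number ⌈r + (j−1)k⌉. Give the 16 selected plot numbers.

138, 593, 1048, 1503, 1957, 2412, 2867, 3322, 3777, 4231, 4686, 5141, 5596, 6051, 6506, 6960

j=1: r + 0k = 137.641 → ⌈·⌉ = 138
j=2: r + 1k = 592.4535 → ⌈·⌉ = 593
j=3: r + 2k = 1047.266 → ⌈·⌉ = 1048
j=4: r + 3k = 1502.0785 → ⌈·⌉ = 1503
j=5: r + 4k = 1956.891 → ⌈·⌉ = 1957
j=6: r + 5k = 2411.7035 → ⌈·⌉ = 2412
j=7: r + 6k = 2866.516 → ⌈·⌉ = 2867
j=8: r + 7k = 3321.3285 → ⌈·⌉ = 3322
j=9: r + 8k = 3776.141 → ⌈·⌉ = 3777
j=10: r + 9k = 4230.9535 → ⌈·⌉ = 4231
j=11: r + 10k = 4685.766 → ⌈·⌉ = 4686
j=12: r + 11k = 5140.5785 → ⌈·⌉ = 5141
j=13: r + 12k = 5595.391 → ⌈·⌉ = 5596
j=14: r + 13k = 6050.2035 → ⌈·⌉ = 6051
j=15: r + 14k = 6505.016 → ⌈·⌉ = 6506
j=16: r + 15k = 6959.8285 → ⌈·⌉ = 6960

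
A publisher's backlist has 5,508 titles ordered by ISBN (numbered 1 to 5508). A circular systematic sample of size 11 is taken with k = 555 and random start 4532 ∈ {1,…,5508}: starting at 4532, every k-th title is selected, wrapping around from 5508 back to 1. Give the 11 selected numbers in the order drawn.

Selection 1: 4532
Selection 2: 4532 + 555 = 5087
Selection 3: 5087 + 555 = 5642 → 5642 − 5508 = 134
Selection 4: 134 + 555 = 689
Selection 5: 689 + 555 = 1244
Selection 6: 1244 + 555 = 1799
Selection 7: 1799 + 555 = 2354
Selection 8: 2354 + 555 = 2909
Selection 9: 2909 + 555 = 3464
Selection 10: 3464 + 555 = 4019
Selection 11: 4019 + 555 = 4574

4532, 5087, 134, 689, 1244, 1799, 2354, 2909, 3464, 4019, 4574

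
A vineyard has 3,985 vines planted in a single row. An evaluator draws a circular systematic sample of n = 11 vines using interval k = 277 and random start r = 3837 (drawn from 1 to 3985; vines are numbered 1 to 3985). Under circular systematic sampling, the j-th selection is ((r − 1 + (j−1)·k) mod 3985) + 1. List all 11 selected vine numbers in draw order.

Selection 1: 3837
Selection 2: 3837 + 277 = 4114 → 4114 − 3985 = 129
Selection 3: 129 + 277 = 406
Selection 4: 406 + 277 = 683
Selection 5: 683 + 277 = 960
Selection 6: 960 + 277 = 1237
Selection 7: 1237 + 277 = 1514
Selection 8: 1514 + 277 = 1791
Selection 9: 1791 + 277 = 2068
Selection 10: 2068 + 277 = 2345
Selection 11: 2345 + 277 = 2622

3837, 129, 406, 683, 960, 1237, 1514, 1791, 2068, 2345, 2622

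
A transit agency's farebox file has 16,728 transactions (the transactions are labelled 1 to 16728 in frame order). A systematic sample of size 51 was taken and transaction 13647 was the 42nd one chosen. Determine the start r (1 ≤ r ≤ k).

199

k = 16728/51 = 328
r = 13647 − (42−1)×328 = 13647 − 13448 = 199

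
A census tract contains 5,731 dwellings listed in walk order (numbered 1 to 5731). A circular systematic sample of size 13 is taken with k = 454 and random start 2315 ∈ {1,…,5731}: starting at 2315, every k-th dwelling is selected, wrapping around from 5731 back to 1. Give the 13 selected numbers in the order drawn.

2315, 2769, 3223, 3677, 4131, 4585, 5039, 5493, 216, 670, 1124, 1578, 2032

Selection 1: 2315
Selection 2: 2315 + 454 = 2769
Selection 3: 2769 + 454 = 3223
Selection 4: 3223 + 454 = 3677
Selection 5: 3677 + 454 = 4131
Selection 6: 4131 + 454 = 4585
Selection 7: 4585 + 454 = 5039
Selection 8: 5039 + 454 = 5493
Selection 9: 5493 + 454 = 5947 → 5947 − 5731 = 216
Selection 10: 216 + 454 = 670
Selection 11: 670 + 454 = 1124
Selection 12: 1124 + 454 = 1578
Selection 13: 1578 + 454 = 2032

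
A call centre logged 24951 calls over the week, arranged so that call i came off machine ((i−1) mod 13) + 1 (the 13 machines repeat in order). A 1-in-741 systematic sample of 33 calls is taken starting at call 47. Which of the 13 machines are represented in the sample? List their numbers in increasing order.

Consecutive selections differ by k = 741, so their machine numbers differ by 741 mod 13 = 0.
gcd(741, 13) = 13, so the sample visits 13/13 = 1 distinct residues mod 13.
Start 47 is machine 8; the machines hit are 8.

8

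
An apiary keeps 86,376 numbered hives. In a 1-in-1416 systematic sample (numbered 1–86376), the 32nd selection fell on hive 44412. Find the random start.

k = 1416
r = 44412 − (32−1)×1416 = 44412 − 43896 = 516

516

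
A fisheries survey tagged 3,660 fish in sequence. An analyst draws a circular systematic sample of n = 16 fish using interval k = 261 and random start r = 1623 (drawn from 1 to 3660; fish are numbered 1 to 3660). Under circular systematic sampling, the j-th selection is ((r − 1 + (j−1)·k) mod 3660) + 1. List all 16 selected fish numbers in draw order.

1623, 1884, 2145, 2406, 2667, 2928, 3189, 3450, 51, 312, 573, 834, 1095, 1356, 1617, 1878

Selection 1: 1623
Selection 2: 1623 + 261 = 1884
Selection 3: 1884 + 261 = 2145
Selection 4: 2145 + 261 = 2406
Selection 5: 2406 + 261 = 2667
Selection 6: 2667 + 261 = 2928
Selection 7: 2928 + 261 = 3189
Selection 8: 3189 + 261 = 3450
Selection 9: 3450 + 261 = 3711 → 3711 − 3660 = 51
Selection 10: 51 + 261 = 312
Selection 11: 312 + 261 = 573
Selection 12: 573 + 261 = 834
Selection 13: 834 + 261 = 1095
Selection 14: 1095 + 261 = 1356
Selection 15: 1356 + 261 = 1617
Selection 16: 1617 + 261 = 1878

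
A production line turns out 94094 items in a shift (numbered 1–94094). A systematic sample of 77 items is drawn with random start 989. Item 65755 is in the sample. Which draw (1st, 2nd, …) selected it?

k = 94094/77 = 1222
position = (65755 − 989)/1222 + 1 = 64766/1222 + 1 = 53 + 1 = 54

54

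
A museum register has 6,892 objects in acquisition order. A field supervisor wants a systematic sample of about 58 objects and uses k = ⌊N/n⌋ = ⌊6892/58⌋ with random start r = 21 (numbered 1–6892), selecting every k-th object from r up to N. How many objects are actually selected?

k = ⌊6892/58⌋ = 118
Achieved size = ⌊(6892 − 21)/118⌋ + 1 = ⌊6871/118⌋ + 1 = 58 + 1 = 59
(last selection: 21 + 58×118 = 6865 ≤ 6892; next would be 6983 > 6892)

59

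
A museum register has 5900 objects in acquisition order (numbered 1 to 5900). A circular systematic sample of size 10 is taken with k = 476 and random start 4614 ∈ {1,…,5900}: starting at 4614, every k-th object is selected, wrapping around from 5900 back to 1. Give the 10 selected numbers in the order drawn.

4614, 5090, 5566, 142, 618, 1094, 1570, 2046, 2522, 2998

Selection 1: 4614
Selection 2: 4614 + 476 = 5090
Selection 3: 5090 + 476 = 5566
Selection 4: 5566 + 476 = 6042 → 6042 − 5900 = 142
Selection 5: 142 + 476 = 618
Selection 6: 618 + 476 = 1094
Selection 7: 1094 + 476 = 1570
Selection 8: 1570 + 476 = 2046
Selection 9: 2046 + 476 = 2522
Selection 10: 2522 + 476 = 2998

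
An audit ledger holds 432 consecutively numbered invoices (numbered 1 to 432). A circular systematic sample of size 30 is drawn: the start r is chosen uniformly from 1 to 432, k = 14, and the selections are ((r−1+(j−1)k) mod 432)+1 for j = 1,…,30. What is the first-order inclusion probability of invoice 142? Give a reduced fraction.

For each position j, as r ranges over 1…432 the j-th selection hits every invoice exactly once, so invoice 142 is selected for exactly 30 of the 432 starts.
Inclusion probability = 30/432 = 5/72.

5/72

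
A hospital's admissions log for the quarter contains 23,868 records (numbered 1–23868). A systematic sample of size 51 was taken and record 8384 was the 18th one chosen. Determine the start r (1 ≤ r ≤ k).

428

k = 23868/51 = 468
r = 8384 − (18−1)×468 = 8384 − 7956 = 428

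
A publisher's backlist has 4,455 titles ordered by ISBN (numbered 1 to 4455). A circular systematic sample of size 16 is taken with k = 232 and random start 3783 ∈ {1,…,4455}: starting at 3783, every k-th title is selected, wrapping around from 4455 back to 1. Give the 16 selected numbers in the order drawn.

3783, 4015, 4247, 24, 256, 488, 720, 952, 1184, 1416, 1648, 1880, 2112, 2344, 2576, 2808

Selection 1: 3783
Selection 2: 3783 + 232 = 4015
Selection 3: 4015 + 232 = 4247
Selection 4: 4247 + 232 = 4479 → 4479 − 4455 = 24
Selection 5: 24 + 232 = 256
Selection 6: 256 + 232 = 488
Selection 7: 488 + 232 = 720
Selection 8: 720 + 232 = 952
Selection 9: 952 + 232 = 1184
Selection 10: 1184 + 232 = 1416
Selection 11: 1416 + 232 = 1648
Selection 12: 1648 + 232 = 1880
Selection 13: 1880 + 232 = 2112
Selection 14: 2112 + 232 = 2344
Selection 15: 2344 + 232 = 2576
Selection 16: 2576 + 232 = 2808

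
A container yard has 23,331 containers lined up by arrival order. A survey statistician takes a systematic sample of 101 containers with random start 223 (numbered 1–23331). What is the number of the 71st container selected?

16393

k = 23331/101 = 231
71st selection = r + (71−1)·k = 223 + 70×231 = 223 + 16170 = 16393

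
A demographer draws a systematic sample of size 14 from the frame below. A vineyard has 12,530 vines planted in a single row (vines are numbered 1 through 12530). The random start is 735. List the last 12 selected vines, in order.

2525, 3420, 4315, 5210, 6105, 7000, 7895, 8790, 9685, 10580, 11475, 12370

k = N/n = 12530/14 = 895
3rd selection = 735 + 2×895 = 2525
4th: 2525 + 895 = 3420
5th: 3420 + 895 = 4315
6th: 4315 + 895 = 5210
7th: 5210 + 895 = 6105
8th: 6105 + 895 = 7000
9th: 7000 + 895 = 7895
10th: 7895 + 895 = 8790
11th: 8790 + 895 = 9685
12th: 9685 + 895 = 10580
13th: 10580 + 895 = 11475
14th: 11475 + 895 = 12370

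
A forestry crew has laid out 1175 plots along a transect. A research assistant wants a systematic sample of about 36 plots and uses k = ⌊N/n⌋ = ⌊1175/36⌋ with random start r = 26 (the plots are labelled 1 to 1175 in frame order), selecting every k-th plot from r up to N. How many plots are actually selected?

k = ⌊1175/36⌋ = 32
Achieved size = ⌊(1175 − 26)/32⌋ + 1 = ⌊1149/32⌋ + 1 = 35 + 1 = 36
(last selection: 26 + 35×32 = 1146 ≤ 1175; next would be 1178 > 1175)

36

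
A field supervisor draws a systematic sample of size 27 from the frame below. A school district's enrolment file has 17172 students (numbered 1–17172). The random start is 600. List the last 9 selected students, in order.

12048, 12684, 13320, 13956, 14592, 15228, 15864, 16500, 17136

k = N/n = 17172/27 = 636
19th selection = 600 + 18×636 = 12048
20th: 12048 + 636 = 12684
21st: 12684 + 636 = 13320
22nd: 13320 + 636 = 13956
23rd: 13956 + 636 = 14592
24th: 14592 + 636 = 15228
25th: 15228 + 636 = 15864
26th: 15864 + 636 = 16500
27th: 16500 + 636 = 17136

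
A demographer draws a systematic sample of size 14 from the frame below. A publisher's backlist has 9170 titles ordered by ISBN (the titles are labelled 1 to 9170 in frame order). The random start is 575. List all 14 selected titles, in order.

575, 1230, 1885, 2540, 3195, 3850, 4505, 5160, 5815, 6470, 7125, 7780, 8435, 9090

k = N/n = 9170/14 = 655
title 1: 575
title 2: 575 + 655 = 1230
title 3: 1230 + 655 = 1885
title 4: 1885 + 655 = 2540
title 5: 2540 + 655 = 3195
title 6: 3195 + 655 = 3850
title 7: 3850 + 655 = 4505
title 8: 4505 + 655 = 5160
title 9: 5160 + 655 = 5815
title 10: 5815 + 655 = 6470
title 11: 6470 + 655 = 7125
title 12: 7125 + 655 = 7780
title 13: 7780 + 655 = 8435
title 14: 8435 + 655 = 9090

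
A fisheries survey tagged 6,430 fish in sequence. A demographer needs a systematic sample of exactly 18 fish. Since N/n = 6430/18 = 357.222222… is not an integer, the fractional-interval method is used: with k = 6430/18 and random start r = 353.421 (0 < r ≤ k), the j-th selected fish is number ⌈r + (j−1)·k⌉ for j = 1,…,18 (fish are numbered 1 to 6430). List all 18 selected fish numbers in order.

j=1: r + 0k = 353.421 → ⌈·⌉ = 354
j=2: r + 1k = 710.643222… → ⌈·⌉ = 711
j=3: r + 2k = 1067.865444… → ⌈·⌉ = 1068
j=4: r + 3k = 1425.087666… → ⌈·⌉ = 1426
j=5: r + 4k = 1782.309888… → ⌈·⌉ = 1783
j=6: r + 5k = 2139.532111… → ⌈·⌉ = 2140
j=7: r + 6k = 2496.754333… → ⌈·⌉ = 2497
j=8: r + 7k = 2853.976555… → ⌈·⌉ = 2854
j=9: r + 8k = 3211.198777… → ⌈·⌉ = 3212
j=10: r + 9k = 3568.421 → ⌈·⌉ = 3569
j=11: r + 10k = 3925.643222… → ⌈·⌉ = 3926
j=12: r + 11k = 4282.865444… → ⌈·⌉ = 4283
j=13: r + 12k = 4640.087666… → ⌈·⌉ = 4641
j=14: r + 13k = 4997.309888… → ⌈·⌉ = 4998
j=15: r + 14k = 5354.532111… → ⌈·⌉ = 5355
j=16: r + 15k = 5711.754333… → ⌈·⌉ = 5712
j=17: r + 16k = 6068.976555… → ⌈·⌉ = 6069
j=18: r + 17k = 6426.198777… → ⌈·⌉ = 6427

354, 711, 1068, 1426, 1783, 2140, 2497, 2854, 3212, 3569, 3926, 4283, 4641, 4998, 5355, 5712, 6069, 6427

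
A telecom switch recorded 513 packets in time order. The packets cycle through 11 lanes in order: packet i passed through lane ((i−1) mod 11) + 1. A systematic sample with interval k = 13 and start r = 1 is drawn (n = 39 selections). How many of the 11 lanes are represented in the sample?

Consecutive selections differ by k = 13, so their lane numbers differ by 13 mod 11 = 2.
gcd(13, 11) = 1, so the sample visits 11/1 = 11 distinct residues mod 11.
Start 1 is lane 1; the lanes hit are 1, 2, 3, 4, 5, 6, 7, 8, 9, 10, 11.

11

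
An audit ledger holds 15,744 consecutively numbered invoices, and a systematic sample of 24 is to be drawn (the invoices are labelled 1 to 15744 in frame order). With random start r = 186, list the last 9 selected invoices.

10026, 10682, 11338, 11994, 12650, 13306, 13962, 14618, 15274

k = N/n = 15744/24 = 656
16th selection = 186 + 15×656 = 10026
17th: 10026 + 656 = 10682
18th: 10682 + 656 = 11338
19th: 11338 + 656 = 11994
20th: 11994 + 656 = 12650
21st: 12650 + 656 = 13306
22nd: 13306 + 656 = 13962
23rd: 13962 + 656 = 14618
24th: 14618 + 656 = 15274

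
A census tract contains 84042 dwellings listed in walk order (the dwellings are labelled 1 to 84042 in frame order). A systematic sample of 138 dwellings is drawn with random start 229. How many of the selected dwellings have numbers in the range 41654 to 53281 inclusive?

19

k = 84042/138 = 609
First selection ≥ 41654: 229 + ⌈(41654−229)/609⌉·609 = 229 + 69×609 = 42250
Last selection ≤ 53281: 229 + ⌊(53281−229)/609⌋·609 = 229 + 87×609 = 53212
Count = 87 − 69 + 1 = 19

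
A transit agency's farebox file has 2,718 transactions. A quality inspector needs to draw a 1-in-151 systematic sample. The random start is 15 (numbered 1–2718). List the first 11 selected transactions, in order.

15, 166, 317, 468, 619, 770, 921, 1072, 1223, 1374, 1525

transaction 1: 15
transaction 2: 15 + 151 = 166
transaction 3: 166 + 151 = 317
transaction 4: 317 + 151 = 468
transaction 5: 468 + 151 = 619
transaction 6: 619 + 151 = 770
transaction 7: 770 + 151 = 921
transaction 8: 921 + 151 = 1072
transaction 9: 1072 + 151 = 1223
transaction 10: 1223 + 151 = 1374
transaction 11: 1374 + 151 = 1525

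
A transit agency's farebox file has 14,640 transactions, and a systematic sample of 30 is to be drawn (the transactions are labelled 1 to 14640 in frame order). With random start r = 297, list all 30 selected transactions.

297, 785, 1273, 1761, 2249, 2737, 3225, 3713, 4201, 4689, 5177, 5665, 6153, 6641, 7129, 7617, 8105, 8593, 9081, 9569, 10057, 10545, 11033, 11521, 12009, 12497, 12985, 13473, 13961, 14449

k = N/n = 14640/30 = 488
transaction 1: 297
transaction 2: 297 + 488 = 785
transaction 3: 785 + 488 = 1273
transaction 4: 1273 + 488 = 1761
transaction 5: 1761 + 488 = 2249
transaction 6: 2249 + 488 = 2737
transaction 7: 2737 + 488 = 3225
transaction 8: 3225 + 488 = 3713
transaction 9: 3713 + 488 = 4201
transaction 10: 4201 + 488 = 4689
transaction 11: 4689 + 488 = 5177
transaction 12: 5177 + 488 = 5665
transaction 13: 5665 + 488 = 6153
transaction 14: 6153 + 488 = 6641
transaction 15: 6641 + 488 = 7129
transaction 16: 7129 + 488 = 7617
transaction 17: 7617 + 488 = 8105
transaction 18: 8105 + 488 = 8593
transaction 19: 8593 + 488 = 9081
transaction 20: 9081 + 488 = 9569
transaction 21: 9569 + 488 = 10057
transaction 22: 10057 + 488 = 10545
transaction 23: 10545 + 488 = 11033
transaction 24: 11033 + 488 = 11521
transaction 25: 11521 + 488 = 12009
transaction 26: 12009 + 488 = 12497
transaction 27: 12497 + 488 = 12985
transaction 28: 12985 + 488 = 13473
transaction 29: 13473 + 488 = 13961
transaction 30: 13961 + 488 = 14449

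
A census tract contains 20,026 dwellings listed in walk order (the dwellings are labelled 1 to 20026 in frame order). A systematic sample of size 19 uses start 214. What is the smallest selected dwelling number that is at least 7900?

8646

k = 20026/19 = 1054
Steps past start: ⌈(7900 − 214)/1054⌉ = ⌈7686/1054⌉ = 8
Selected dwelling: 214 + 8×1054 = 8646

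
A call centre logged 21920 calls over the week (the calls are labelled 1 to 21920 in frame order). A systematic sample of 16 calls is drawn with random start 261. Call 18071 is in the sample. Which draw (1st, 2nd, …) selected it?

k = 21920/16 = 1370
position = (18071 − 261)/1370 + 1 = 17810/1370 + 1 = 13 + 1 = 14

14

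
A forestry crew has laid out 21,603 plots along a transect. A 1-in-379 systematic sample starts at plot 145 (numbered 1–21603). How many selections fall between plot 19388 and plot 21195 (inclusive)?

k = 379
First selection ≥ 19388: 145 + ⌈(19388−145)/379⌉·379 = 145 + 51×379 = 19474
Last selection ≤ 21195: 145 + ⌊(21195−145)/379⌋·379 = 145 + 55×379 = 20990
Count = 55 − 51 + 1 = 5

5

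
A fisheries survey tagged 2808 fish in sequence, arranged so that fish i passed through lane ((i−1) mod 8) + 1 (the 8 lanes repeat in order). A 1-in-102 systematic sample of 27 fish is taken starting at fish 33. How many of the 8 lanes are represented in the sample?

Consecutive selections differ by k = 102, so their lane numbers differ by 102 mod 8 = 6.
gcd(102, 8) = 2, so the sample visits 8/2 = 4 distinct residues mod 8.
Start 33 is lane 1; the lanes hit are 1, 3, 5, 7.

4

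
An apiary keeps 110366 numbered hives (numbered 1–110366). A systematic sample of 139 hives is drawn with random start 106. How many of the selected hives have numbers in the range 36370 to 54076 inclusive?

k = 110366/139 = 794
First selection ≥ 36370: 106 + ⌈(36370−106)/794⌉·794 = 106 + 46×794 = 36630
Last selection ≤ 54076: 106 + ⌊(54076−106)/794⌋·794 = 106 + 67×794 = 53304
Count = 67 − 46 + 1 = 22

22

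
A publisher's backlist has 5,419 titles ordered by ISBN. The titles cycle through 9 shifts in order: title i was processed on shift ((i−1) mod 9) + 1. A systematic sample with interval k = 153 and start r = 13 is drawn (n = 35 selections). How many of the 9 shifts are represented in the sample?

1

Consecutive selections differ by k = 153, so their shift numbers differ by 153 mod 9 = 0.
gcd(153, 9) = 9, so the sample visits 9/9 = 1 distinct residues mod 9.
Start 13 is shift 4; the shifts hit are 4.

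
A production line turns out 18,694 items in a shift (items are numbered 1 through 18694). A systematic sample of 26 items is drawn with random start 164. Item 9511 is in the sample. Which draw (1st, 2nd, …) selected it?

14

k = 18694/26 = 719
position = (9511 − 164)/719 + 1 = 9347/719 + 1 = 13 + 1 = 14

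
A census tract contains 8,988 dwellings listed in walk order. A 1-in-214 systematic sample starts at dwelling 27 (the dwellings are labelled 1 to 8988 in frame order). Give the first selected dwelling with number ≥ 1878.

1953

k = 214
Steps past start: ⌈(1878 − 27)/214⌉ = ⌈1851/214⌉ = 9
Selected dwelling: 27 + 9×214 = 1953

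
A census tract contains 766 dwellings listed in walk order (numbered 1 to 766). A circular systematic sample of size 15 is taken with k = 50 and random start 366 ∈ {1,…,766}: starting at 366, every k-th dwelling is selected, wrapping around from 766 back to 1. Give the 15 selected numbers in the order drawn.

366, 416, 466, 516, 566, 616, 666, 716, 766, 50, 100, 150, 200, 250, 300

Selection 1: 366
Selection 2: 366 + 50 = 416
Selection 3: 416 + 50 = 466
Selection 4: 466 + 50 = 516
Selection 5: 516 + 50 = 566
Selection 6: 566 + 50 = 616
Selection 7: 616 + 50 = 666
Selection 8: 666 + 50 = 716
Selection 9: 716 + 50 = 766
Selection 10: 766 + 50 = 816 → 816 − 766 = 50
Selection 11: 50 + 50 = 100
Selection 12: 100 + 50 = 150
Selection 13: 150 + 50 = 200
Selection 14: 200 + 50 = 250
Selection 15: 250 + 50 = 300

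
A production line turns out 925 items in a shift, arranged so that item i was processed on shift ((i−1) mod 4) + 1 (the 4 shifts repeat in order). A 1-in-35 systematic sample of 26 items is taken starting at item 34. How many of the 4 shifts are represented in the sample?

Consecutive selections differ by k = 35, so their shift numbers differ by 35 mod 4 = 3.
gcd(35, 4) = 1, so the sample visits 4/1 = 4 distinct residues mod 4.
Start 34 is shift 2; the shifts hit are 1, 2, 3, 4.

4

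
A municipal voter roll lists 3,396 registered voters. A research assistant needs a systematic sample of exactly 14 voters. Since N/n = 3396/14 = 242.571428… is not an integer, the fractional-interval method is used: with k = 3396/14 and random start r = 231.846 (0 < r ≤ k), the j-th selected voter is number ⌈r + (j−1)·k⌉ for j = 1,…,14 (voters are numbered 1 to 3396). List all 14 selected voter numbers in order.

232, 475, 717, 960, 1203, 1445, 1688, 1930, 2173, 2415, 2658, 2901, 3143, 3386

j=1: r + 0k = 231.846 → ⌈·⌉ = 232
j=2: r + 1k = 474.417428… → ⌈·⌉ = 475
j=3: r + 2k = 716.988857… → ⌈·⌉ = 717
j=4: r + 3k = 959.560285… → ⌈·⌉ = 960
j=5: r + 4k = 1202.131714… → ⌈·⌉ = 1203
j=6: r + 5k = 1444.703142… → ⌈·⌉ = 1445
j=7: r + 6k = 1687.274571… → ⌈·⌉ = 1688
j=8: r + 7k = 1929.846 → ⌈·⌉ = 1930
j=9: r + 8k = 2172.417428… → ⌈·⌉ = 2173
j=10: r + 9k = 2414.988857… → ⌈·⌉ = 2415
j=11: r + 10k = 2657.560285… → ⌈·⌉ = 2658
j=12: r + 11k = 2900.131714… → ⌈·⌉ = 2901
j=13: r + 12k = 3142.703142… → ⌈·⌉ = 3143
j=14: r + 13k = 3385.274571… → ⌈·⌉ = 3386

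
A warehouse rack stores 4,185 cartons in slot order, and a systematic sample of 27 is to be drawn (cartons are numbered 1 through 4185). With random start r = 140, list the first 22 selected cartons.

k = N/n = 4185/27 = 155
carton 1: 140
carton 2: 140 + 155 = 295
carton 3: 295 + 155 = 450
carton 4: 450 + 155 = 605
carton 5: 605 + 155 = 760
carton 6: 760 + 155 = 915
carton 7: 915 + 155 = 1070
carton 8: 1070 + 155 = 1225
carton 9: 1225 + 155 = 1380
carton 10: 1380 + 155 = 1535
carton 11: 1535 + 155 = 1690
carton 12: 1690 + 155 = 1845
carton 13: 1845 + 155 = 2000
carton 14: 2000 + 155 = 2155
carton 15: 2155 + 155 = 2310
carton 16: 2310 + 155 = 2465
carton 17: 2465 + 155 = 2620
carton 18: 2620 + 155 = 2775
carton 19: 2775 + 155 = 2930
carton 20: 2930 + 155 = 3085
carton 21: 3085 + 155 = 3240
carton 22: 3240 + 155 = 3395

140, 295, 450, 605, 760, 915, 1070, 1225, 1380, 1535, 1690, 1845, 2000, 2155, 2310, 2465, 2620, 2775, 2930, 3085, 3240, 3395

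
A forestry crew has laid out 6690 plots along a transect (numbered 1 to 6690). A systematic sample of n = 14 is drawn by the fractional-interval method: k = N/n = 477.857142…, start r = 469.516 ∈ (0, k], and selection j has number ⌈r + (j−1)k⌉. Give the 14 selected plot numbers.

470, 948, 1426, 1904, 2381, 2859, 3337, 3815, 4293, 4771, 5249, 5726, 6204, 6682

j=1: r + 0k = 469.516 → ⌈·⌉ = 470
j=2: r + 1k = 947.373142… → ⌈·⌉ = 948
j=3: r + 2k = 1425.230285… → ⌈·⌉ = 1426
j=4: r + 3k = 1903.087428… → ⌈·⌉ = 1904
j=5: r + 4k = 2380.944571… → ⌈·⌉ = 2381
j=6: r + 5k = 2858.801714… → ⌈·⌉ = 2859
j=7: r + 6k = 3336.658857… → ⌈·⌉ = 3337
j=8: r + 7k = 3814.516 → ⌈·⌉ = 3815
j=9: r + 8k = 4292.373142… → ⌈·⌉ = 4293
j=10: r + 9k = 4770.230285… → ⌈·⌉ = 4771
j=11: r + 10k = 5248.087428… → ⌈·⌉ = 5249
j=12: r + 11k = 5725.944571… → ⌈·⌉ = 5726
j=13: r + 12k = 6203.801714… → ⌈·⌉ = 6204
j=14: r + 13k = 6681.658857… → ⌈·⌉ = 6682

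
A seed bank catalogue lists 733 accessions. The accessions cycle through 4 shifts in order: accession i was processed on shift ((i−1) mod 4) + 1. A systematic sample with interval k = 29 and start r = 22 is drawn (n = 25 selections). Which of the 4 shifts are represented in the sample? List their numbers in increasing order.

1, 2, 3, 4

Consecutive selections differ by k = 29, so their shift numbers differ by 29 mod 4 = 1.
gcd(29, 4) = 1, so the sample visits 4/1 = 4 distinct residues mod 4.
Start 22 is shift 2; the shifts hit are 1, 2, 3, 4.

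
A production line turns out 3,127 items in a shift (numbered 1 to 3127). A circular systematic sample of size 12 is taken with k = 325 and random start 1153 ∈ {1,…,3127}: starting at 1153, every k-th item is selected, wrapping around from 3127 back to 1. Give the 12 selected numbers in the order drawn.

1153, 1478, 1803, 2128, 2453, 2778, 3103, 301, 626, 951, 1276, 1601

Selection 1: 1153
Selection 2: 1153 + 325 = 1478
Selection 3: 1478 + 325 = 1803
Selection 4: 1803 + 325 = 2128
Selection 5: 2128 + 325 = 2453
Selection 6: 2453 + 325 = 2778
Selection 7: 2778 + 325 = 3103
Selection 8: 3103 + 325 = 3428 → 3428 − 3127 = 301
Selection 9: 301 + 325 = 626
Selection 10: 626 + 325 = 951
Selection 11: 951 + 325 = 1276
Selection 12: 1276 + 325 = 1601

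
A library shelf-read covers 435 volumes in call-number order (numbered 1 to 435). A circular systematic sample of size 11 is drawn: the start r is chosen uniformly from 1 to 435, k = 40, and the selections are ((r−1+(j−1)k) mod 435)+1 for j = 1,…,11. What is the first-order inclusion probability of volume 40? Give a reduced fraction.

For each position j, as r ranges over 1…435 the j-th selection hits every volume exactly once, so volume 40 is selected for exactly 11 of the 435 starts.
Inclusion probability = 11/435.

11/435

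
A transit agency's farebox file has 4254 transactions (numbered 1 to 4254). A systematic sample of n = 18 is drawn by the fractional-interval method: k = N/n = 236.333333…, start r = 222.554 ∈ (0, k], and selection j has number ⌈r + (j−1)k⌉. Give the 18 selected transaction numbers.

223, 459, 696, 932, 1168, 1405, 1641, 1877, 2114, 2350, 2586, 2823, 3059, 3295, 3532, 3768, 4004, 4241

j=1: r + 0k = 222.554 → ⌈·⌉ = 223
j=2: r + 1k = 458.887333… → ⌈·⌉ = 459
j=3: r + 2k = 695.220666… → ⌈·⌉ = 696
j=4: r + 3k = 931.554 → ⌈·⌉ = 932
j=5: r + 4k = 1167.887333… → ⌈·⌉ = 1168
j=6: r + 5k = 1404.220666… → ⌈·⌉ = 1405
j=7: r + 6k = 1640.554 → ⌈·⌉ = 1641
j=8: r + 7k = 1876.887333… → ⌈·⌉ = 1877
j=9: r + 8k = 2113.220666… → ⌈·⌉ = 2114
j=10: r + 9k = 2349.554 → ⌈·⌉ = 2350
j=11: r + 10k = 2585.887333… → ⌈·⌉ = 2586
j=12: r + 11k = 2822.220666… → ⌈·⌉ = 2823
j=13: r + 12k = 3058.554 → ⌈·⌉ = 3059
j=14: r + 13k = 3294.887333… → ⌈·⌉ = 3295
j=15: r + 14k = 3531.220666… → ⌈·⌉ = 3532
j=16: r + 15k = 3767.554 → ⌈·⌉ = 3768
j=17: r + 16k = 4003.887333… → ⌈·⌉ = 4004
j=18: r + 17k = 4240.220666… → ⌈·⌉ = 4241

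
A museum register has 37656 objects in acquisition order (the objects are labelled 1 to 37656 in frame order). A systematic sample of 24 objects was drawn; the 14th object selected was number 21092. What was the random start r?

695

k = 37656/24 = 1569
r = 21092 − (14−1)×1569 = 21092 − 20397 = 695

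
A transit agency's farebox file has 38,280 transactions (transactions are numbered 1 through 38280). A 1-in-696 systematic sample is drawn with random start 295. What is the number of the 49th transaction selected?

33703

k = 696
49th selection = r + (49−1)·k = 295 + 48×696 = 295 + 33408 = 33703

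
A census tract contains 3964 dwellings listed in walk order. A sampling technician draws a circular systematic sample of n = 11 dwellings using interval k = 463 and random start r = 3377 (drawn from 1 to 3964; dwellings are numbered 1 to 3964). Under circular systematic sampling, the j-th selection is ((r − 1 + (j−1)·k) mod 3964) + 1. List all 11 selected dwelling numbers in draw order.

3377, 3840, 339, 802, 1265, 1728, 2191, 2654, 3117, 3580, 79

Selection 1: 3377
Selection 2: 3377 + 463 = 3840
Selection 3: 3840 + 463 = 4303 → 4303 − 3964 = 339
Selection 4: 339 + 463 = 802
Selection 5: 802 + 463 = 1265
Selection 6: 1265 + 463 = 1728
Selection 7: 1728 + 463 = 2191
Selection 8: 2191 + 463 = 2654
Selection 9: 2654 + 463 = 3117
Selection 10: 3117 + 463 = 3580
Selection 11: 3580 + 463 = 4043 → 4043 − 3964 = 79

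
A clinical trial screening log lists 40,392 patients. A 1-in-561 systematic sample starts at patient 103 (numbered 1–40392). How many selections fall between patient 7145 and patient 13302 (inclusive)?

k = 561
First selection ≥ 7145: 103 + ⌈(7145−103)/561⌉·561 = 103 + 13×561 = 7396
Last selection ≤ 13302: 103 + ⌊(13302−103)/561⌋·561 = 103 + 23×561 = 13006
Count = 23 − 13 + 1 = 11

11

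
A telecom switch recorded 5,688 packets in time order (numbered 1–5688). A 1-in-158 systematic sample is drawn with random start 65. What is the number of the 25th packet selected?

3857

k = 158
25th selection = r + (25−1)·k = 65 + 24×158 = 65 + 3792 = 3857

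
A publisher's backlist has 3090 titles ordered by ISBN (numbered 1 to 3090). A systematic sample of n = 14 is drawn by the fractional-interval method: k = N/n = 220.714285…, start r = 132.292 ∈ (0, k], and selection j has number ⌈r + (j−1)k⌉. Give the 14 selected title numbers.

j=1: r + 0k = 132.292 → ⌈·⌉ = 133
j=2: r + 1k = 353.006285… → ⌈·⌉ = 354
j=3: r + 2k = 573.720571… → ⌈·⌉ = 574
j=4: r + 3k = 794.434857… → ⌈·⌉ = 795
j=5: r + 4k = 1015.149142… → ⌈·⌉ = 1016
j=6: r + 5k = 1235.863428… → ⌈·⌉ = 1236
j=7: r + 6k = 1456.577714… → ⌈·⌉ = 1457
j=8: r + 7k = 1677.292 → ⌈·⌉ = 1678
j=9: r + 8k = 1898.006285… → ⌈·⌉ = 1899
j=10: r + 9k = 2118.720571… → ⌈·⌉ = 2119
j=11: r + 10k = 2339.434857… → ⌈·⌉ = 2340
j=12: r + 11k = 2560.149142… → ⌈·⌉ = 2561
j=13: r + 12k = 2780.863428… → ⌈·⌉ = 2781
j=14: r + 13k = 3001.577714… → ⌈·⌉ = 3002

133, 354, 574, 795, 1016, 1236, 1457, 1678, 1899, 2119, 2340, 2561, 2781, 3002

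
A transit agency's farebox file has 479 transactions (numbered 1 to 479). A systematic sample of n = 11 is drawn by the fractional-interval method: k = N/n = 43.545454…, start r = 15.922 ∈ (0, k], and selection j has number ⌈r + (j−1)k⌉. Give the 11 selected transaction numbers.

16, 60, 104, 147, 191, 234, 278, 321, 365, 408, 452

j=1: r + 0k = 15.922 → ⌈·⌉ = 16
j=2: r + 1k = 59.467454… → ⌈·⌉ = 60
j=3: r + 2k = 103.012909… → ⌈·⌉ = 104
j=4: r + 3k = 146.558363… → ⌈·⌉ = 147
j=5: r + 4k = 190.103818… → ⌈·⌉ = 191
j=6: r + 5k = 233.649272… → ⌈·⌉ = 234
j=7: r + 6k = 277.194727… → ⌈·⌉ = 278
j=8: r + 7k = 320.740181… → ⌈·⌉ = 321
j=9: r + 8k = 364.285636… → ⌈·⌉ = 365
j=10: r + 9k = 407.831090… → ⌈·⌉ = 408
j=11: r + 10k = 451.376545… → ⌈·⌉ = 452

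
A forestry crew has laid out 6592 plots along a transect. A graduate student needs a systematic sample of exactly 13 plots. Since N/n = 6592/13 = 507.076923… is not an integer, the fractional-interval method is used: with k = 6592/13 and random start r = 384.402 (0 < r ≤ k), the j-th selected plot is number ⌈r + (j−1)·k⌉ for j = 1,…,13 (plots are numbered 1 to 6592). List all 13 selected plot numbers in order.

j=1: r + 0k = 384.402 → ⌈·⌉ = 385
j=2: r + 1k = 891.478923… → ⌈·⌉ = 892
j=3: r + 2k = 1398.555846… → ⌈·⌉ = 1399
j=4: r + 3k = 1905.632769… → ⌈·⌉ = 1906
j=5: r + 4k = 2412.709692… → ⌈·⌉ = 2413
j=6: r + 5k = 2919.786615… → ⌈·⌉ = 2920
j=7: r + 6k = 3426.863538… → ⌈·⌉ = 3427
j=8: r + 7k = 3933.940461… → ⌈·⌉ = 3934
j=9: r + 8k = 4441.017384… → ⌈·⌉ = 4442
j=10: r + 9k = 4948.094307… → ⌈·⌉ = 4949
j=11: r + 10k = 5455.171230… → ⌈·⌉ = 5456
j=12: r + 11k = 5962.248153… → ⌈·⌉ = 5963
j=13: r + 12k = 6469.325076… → ⌈·⌉ = 6470

385, 892, 1399, 1906, 2413, 2920, 3427, 3934, 4442, 4949, 5456, 5963, 6470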